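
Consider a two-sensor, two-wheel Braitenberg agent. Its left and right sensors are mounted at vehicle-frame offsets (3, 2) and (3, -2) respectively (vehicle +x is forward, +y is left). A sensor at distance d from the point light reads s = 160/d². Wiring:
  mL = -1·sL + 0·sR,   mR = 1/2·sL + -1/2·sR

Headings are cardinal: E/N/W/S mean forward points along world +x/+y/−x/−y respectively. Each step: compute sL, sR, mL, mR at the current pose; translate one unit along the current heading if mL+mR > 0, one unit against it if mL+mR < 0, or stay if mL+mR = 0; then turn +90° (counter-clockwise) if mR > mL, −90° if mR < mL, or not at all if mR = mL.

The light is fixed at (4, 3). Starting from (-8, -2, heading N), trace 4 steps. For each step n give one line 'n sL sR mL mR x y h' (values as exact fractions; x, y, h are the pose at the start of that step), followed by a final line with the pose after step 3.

n=0: pose=(-8,-2,N); sL=4/5, sR=20/13; mL=-4/5, mR=-24/65; mL+mR=-76/65 → advance -1; mR−mL=28/65 → turn +1·90°
n=1: pose=(-8,-3,W); sL=160/289, sR=160/241; mL=-160/289, mR=-3840/69649; mL+mR=-42400/69649 → advance -1; mR−mL=34720/69649 → turn +1·90°
n=2: pose=(-7,-3,S); sL=80/81, sR=16/25; mL=-80/81, mR=352/2025; mL+mR=-1648/2025 → advance -1; mR−mL=784/675 → turn +1·90°
n=3: pose=(-7,-2,E); sL=160/73, sR=160/113; mL=-160/73, mR=3200/8249; mL+mR=-14880/8249 → advance -1; mR−mL=21280/8249 → turn +1·90°

0 4/5 20/13 -4/5 -24/65 -8 -2 N
1 160/289 160/241 -160/289 -3840/69649 -8 -3 W
2 80/81 16/25 -80/81 352/2025 -7 -3 S
3 160/73 160/113 -160/73 3200/8249 -7 -2 E
final -8 -2 N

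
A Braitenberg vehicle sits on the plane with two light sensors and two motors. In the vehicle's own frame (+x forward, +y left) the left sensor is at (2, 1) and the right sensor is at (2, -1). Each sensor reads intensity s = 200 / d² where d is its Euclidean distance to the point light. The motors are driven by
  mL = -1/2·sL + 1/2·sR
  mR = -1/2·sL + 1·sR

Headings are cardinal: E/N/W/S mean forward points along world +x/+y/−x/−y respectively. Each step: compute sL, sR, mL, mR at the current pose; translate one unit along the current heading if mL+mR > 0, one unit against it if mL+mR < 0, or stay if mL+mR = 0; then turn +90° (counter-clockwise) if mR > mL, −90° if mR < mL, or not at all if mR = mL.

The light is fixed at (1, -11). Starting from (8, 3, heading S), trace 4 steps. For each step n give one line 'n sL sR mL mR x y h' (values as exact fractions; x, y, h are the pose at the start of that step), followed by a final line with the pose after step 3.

n=0: pose=(8,3,S); sL=25/26, sR=10/9; mL=35/468, mR=295/468; mL+mR=55/78 → advance +1; mR−mL=5/9 → turn +1·90°
n=1: pose=(8,2,E); sL=200/277, sR=8/9; mL=208/2493, mR=1316/2493; mL+mR=508/831 → advance +1; mR−mL=4/9 → turn +1·90°
n=2: pose=(9,2,N); sL=100/137, sR=100/153; mL=-800/20961, mR=6050/20961; mL+mR=1750/6987 → advance +1; mR−mL=50/153 → turn +1·90°
n=3: pose=(9,3,W); sL=40/41, sR=200/261; mL=-1120/10701, mR=2980/10701; mL+mR=620/3567 → advance +1; mR−mL=100/261 → turn +1·90°

0 25/26 10/9 35/468 295/468 8 3 S
1 200/277 8/9 208/2493 1316/2493 8 2 E
2 100/137 100/153 -800/20961 6050/20961 9 2 N
3 40/41 200/261 -1120/10701 2980/10701 9 3 W
final 8 3 S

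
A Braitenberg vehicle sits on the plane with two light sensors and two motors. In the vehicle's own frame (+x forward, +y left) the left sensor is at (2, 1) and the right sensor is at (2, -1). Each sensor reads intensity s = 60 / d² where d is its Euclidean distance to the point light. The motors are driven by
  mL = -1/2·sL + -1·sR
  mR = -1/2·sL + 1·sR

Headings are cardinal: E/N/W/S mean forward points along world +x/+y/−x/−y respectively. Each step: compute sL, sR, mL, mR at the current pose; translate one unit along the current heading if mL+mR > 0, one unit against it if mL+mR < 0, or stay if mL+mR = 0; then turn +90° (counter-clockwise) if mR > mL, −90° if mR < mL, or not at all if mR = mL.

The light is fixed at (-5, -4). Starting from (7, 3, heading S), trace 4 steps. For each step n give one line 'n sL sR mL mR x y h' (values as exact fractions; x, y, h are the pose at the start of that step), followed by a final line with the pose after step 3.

0 30/97 30/73 -4005/7081 1815/7081 7 3 S
1 60/277 12/49 -4794/13573 1854/13573 7 4 E
2 3/10 15/61 -483/1220 117/1220 6 4 N
3 20/39 12/29 -758/1131 178/1131 6 3 W
final 7 3 S

n=0: pose=(7,3,S); sL=30/97, sR=30/73; mL=-4005/7081, mR=1815/7081; mL+mR=-30/97 → advance -1; mR−mL=60/73 → turn +1·90°
n=1: pose=(7,4,E); sL=60/277, sR=12/49; mL=-4794/13573, mR=1854/13573; mL+mR=-60/277 → advance -1; mR−mL=24/49 → turn +1·90°
n=2: pose=(6,4,N); sL=3/10, sR=15/61; mL=-483/1220, mR=117/1220; mL+mR=-3/10 → advance -1; mR−mL=30/61 → turn +1·90°
n=3: pose=(6,3,W); sL=20/39, sR=12/29; mL=-758/1131, mR=178/1131; mL+mR=-20/39 → advance -1; mR−mL=24/29 → turn +1·90°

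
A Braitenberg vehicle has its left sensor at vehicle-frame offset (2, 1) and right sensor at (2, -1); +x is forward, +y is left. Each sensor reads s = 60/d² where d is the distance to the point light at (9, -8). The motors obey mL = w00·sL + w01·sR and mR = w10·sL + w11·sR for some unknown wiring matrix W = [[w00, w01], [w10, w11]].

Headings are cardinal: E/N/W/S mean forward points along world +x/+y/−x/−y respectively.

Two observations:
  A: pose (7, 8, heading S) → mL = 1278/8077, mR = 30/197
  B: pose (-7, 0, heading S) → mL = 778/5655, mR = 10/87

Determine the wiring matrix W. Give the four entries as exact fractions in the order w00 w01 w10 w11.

1 -1/2 1/2 0

obs A: pose=(7,8,S) → sL=60/197, sR=12/41, mL=1278/8077, mR=30/197
obs B: pose=(-7,0,S) → sL=20/87, sR=12/65, mL=778/5655, mR=10/87
sensor matrix S = [[60/197, 12/41], [20/87, 12/65]]; det S = -33664/3045029
solve [mL_A; mL_B] = S·[w00; w01] and [mR_A; mR_B] = S·[w10; w11]:
  w00 = 1, w01 = -1/2, w10 = 1/2, w11 = 0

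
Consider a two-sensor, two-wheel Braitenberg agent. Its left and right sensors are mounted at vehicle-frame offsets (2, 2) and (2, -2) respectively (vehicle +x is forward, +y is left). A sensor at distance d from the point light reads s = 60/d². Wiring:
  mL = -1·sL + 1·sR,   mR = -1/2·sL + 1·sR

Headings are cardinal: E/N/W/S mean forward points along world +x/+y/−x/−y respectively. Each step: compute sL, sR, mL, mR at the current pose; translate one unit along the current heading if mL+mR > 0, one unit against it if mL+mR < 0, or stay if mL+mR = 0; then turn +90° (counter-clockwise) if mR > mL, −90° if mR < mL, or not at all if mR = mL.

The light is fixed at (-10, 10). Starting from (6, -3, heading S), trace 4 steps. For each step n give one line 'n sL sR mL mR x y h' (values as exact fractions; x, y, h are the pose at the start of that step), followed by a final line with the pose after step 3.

0 20/183 60/421 2560/77043 6770/77043 6 -3 S
1 5/39 3/29 -28/1131 89/2262 6 -4 E
2 20/123 12/101 -544/12423 466/12423 7 -4 N
3 30/257 30/197 1800/50629 4755/50629 7 -5 W
final 6 -5 S

n=0: pose=(6,-3,S); sL=20/183, sR=60/421; mL=2560/77043, mR=6770/77043; mL+mR=3110/25681 → advance +1; mR−mL=10/183 → turn +1·90°
n=1: pose=(6,-4,E); sL=5/39, sR=3/29; mL=-28/1131, mR=89/2262; mL+mR=11/754 → advance +1; mR−mL=5/78 → turn +1·90°
n=2: pose=(7,-4,N); sL=20/123, sR=12/101; mL=-544/12423, mR=466/12423; mL+mR=-26/4141 → advance -1; mR−mL=10/123 → turn +1·90°
n=3: pose=(7,-5,W); sL=30/257, sR=30/197; mL=1800/50629, mR=4755/50629; mL+mR=6555/50629 → advance +1; mR−mL=15/257 → turn +1·90°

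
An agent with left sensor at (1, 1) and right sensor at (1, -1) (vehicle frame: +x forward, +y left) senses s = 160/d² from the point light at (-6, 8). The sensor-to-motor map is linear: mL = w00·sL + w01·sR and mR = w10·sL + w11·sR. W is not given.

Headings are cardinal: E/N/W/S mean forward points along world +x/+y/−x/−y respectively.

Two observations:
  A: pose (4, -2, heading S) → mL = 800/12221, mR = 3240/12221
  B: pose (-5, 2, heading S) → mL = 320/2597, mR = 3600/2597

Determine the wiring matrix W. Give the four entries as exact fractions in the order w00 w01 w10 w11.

-1/2 1/2 1 -1/2

obs A: pose=(4,-2,S) → sL=80/121, sR=80/101, mL=800/12221, mR=3240/12221
obs B: pose=(-5,2,S) → sL=160/53, sR=160/49, mL=320/2597, mR=3600/2597
sensor matrix S = [[80/121, 80/101], [160/53, 160/49]]; det S = -7372800/31737937
solve [mL_A; mL_B] = S·[w00; w01] and [mR_A; mR_B] = S·[w10; w11]:
  w00 = -1/2, w01 = 1/2, w10 = 1, w11 = -1/2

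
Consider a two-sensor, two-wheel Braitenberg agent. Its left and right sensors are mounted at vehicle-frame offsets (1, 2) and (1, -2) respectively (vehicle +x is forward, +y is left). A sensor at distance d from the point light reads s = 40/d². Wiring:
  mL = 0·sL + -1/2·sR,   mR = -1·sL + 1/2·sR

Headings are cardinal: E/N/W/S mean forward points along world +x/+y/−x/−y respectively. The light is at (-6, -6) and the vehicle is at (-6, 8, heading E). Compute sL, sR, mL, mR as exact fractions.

40/257 8/29 -4/29 -132/7453

left sensor world pos  = (-5, 10); dL² = 257
right sensor world pos = (-5, 6); dR² = 145
sL = 40/257 = 40/257
sR = 40/145 = 8/29
mL = 0·sL + -1/2·sR = -4/29
mR = -1·sL + 1/2·sR = -132/7453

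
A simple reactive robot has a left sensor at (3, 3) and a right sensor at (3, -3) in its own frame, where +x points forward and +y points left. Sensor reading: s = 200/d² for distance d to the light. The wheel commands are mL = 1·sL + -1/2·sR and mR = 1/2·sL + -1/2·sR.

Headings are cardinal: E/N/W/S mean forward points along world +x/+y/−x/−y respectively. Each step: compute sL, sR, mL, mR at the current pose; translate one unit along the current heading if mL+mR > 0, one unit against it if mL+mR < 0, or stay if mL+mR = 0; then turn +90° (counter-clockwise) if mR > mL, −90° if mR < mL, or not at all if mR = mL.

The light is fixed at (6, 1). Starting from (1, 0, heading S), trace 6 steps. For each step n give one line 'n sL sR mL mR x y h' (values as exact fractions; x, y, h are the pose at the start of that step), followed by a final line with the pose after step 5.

0 10 5/2 35/4 15/4 1 0 S
1 200/89 40/13 820/1157 -480/1157 1 -1 W
2 100/41 20 -310/41 -360/41 0 -1 N
3 200/9 40/9 20 80/9 0 -2 E
4 5 2 4 3/2 1 -2 S
5 200/113 40/13 340/1469 -960/1469 1 -3 W
final 2 -3 N

n=0: pose=(1,0,S); sL=10, sR=5/2; mL=35/4, mR=15/4; mL+mR=25/2 → advance +1; mR−mL=-5 → turn -1·90°
n=1: pose=(1,-1,W); sL=200/89, sR=40/13; mL=820/1157, mR=-480/1157; mL+mR=340/1157 → advance +1; mR−mL=-100/89 → turn -1·90°
n=2: pose=(0,-1,N); sL=100/41, sR=20; mL=-310/41, mR=-360/41; mL+mR=-670/41 → advance -1; mR−mL=-50/41 → turn -1·90°
n=3: pose=(0,-2,E); sL=200/9, sR=40/9; mL=20, mR=80/9; mL+mR=260/9 → advance +1; mR−mL=-100/9 → turn -1·90°
n=4: pose=(1,-2,S); sL=5, sR=2; mL=4, mR=3/2; mL+mR=11/2 → advance +1; mR−mL=-5/2 → turn -1·90°
n=5: pose=(1,-3,W); sL=200/113, sR=40/13; mL=340/1469, mR=-960/1469; mL+mR=-620/1469 → advance -1; mR−mL=-100/113 → turn -1·90°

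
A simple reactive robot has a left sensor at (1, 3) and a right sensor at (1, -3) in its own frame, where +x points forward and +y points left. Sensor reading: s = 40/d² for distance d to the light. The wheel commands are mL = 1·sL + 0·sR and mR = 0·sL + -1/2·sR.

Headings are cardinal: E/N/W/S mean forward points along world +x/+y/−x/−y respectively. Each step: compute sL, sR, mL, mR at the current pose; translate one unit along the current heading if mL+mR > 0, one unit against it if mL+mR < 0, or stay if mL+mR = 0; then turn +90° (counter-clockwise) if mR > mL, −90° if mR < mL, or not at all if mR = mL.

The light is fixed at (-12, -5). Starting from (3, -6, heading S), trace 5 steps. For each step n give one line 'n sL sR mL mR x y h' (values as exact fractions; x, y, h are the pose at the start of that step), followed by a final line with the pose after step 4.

0 5/41 10/37 5/41 -5/37 3 -6 S
1 8/41 8/41 8/41 -4/41 3 -5 W
2 20/61 4/29 20/61 -2/29 2 -5 N
3 40/241 40/229 40/241 -20/229 2 -4 E
4 10/81 5/18 10/81 -5/36 3 -4 S
final 3 -3 W

n=0: pose=(3,-6,S); sL=5/41, sR=10/37; mL=5/41, mR=-5/37; mL+mR=-20/1517 → advance -1; mR−mL=-390/1517 → turn -1·90°
n=1: pose=(3,-5,W); sL=8/41, sR=8/41; mL=8/41, mR=-4/41; mL+mR=4/41 → advance +1; mR−mL=-12/41 → turn -1·90°
n=2: pose=(2,-5,N); sL=20/61, sR=4/29; mL=20/61, mR=-2/29; mL+mR=458/1769 → advance +1; mR−mL=-702/1769 → turn -1·90°
n=3: pose=(2,-4,E); sL=40/241, sR=40/229; mL=40/241, mR=-20/229; mL+mR=4340/55189 → advance +1; mR−mL=-13980/55189 → turn -1·90°
n=4: pose=(3,-4,S); sL=10/81, sR=5/18; mL=10/81, mR=-5/36; mL+mR=-5/324 → advance -1; mR−mL=-85/324 → turn -1·90°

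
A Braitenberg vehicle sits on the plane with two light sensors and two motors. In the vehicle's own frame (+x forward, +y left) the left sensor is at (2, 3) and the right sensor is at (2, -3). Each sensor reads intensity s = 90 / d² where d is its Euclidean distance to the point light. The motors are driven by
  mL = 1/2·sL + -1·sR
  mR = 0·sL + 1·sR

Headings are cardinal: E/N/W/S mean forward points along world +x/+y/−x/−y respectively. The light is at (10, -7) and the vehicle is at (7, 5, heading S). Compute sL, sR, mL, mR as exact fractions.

left sensor world pos  = (10, 3); dL² = 100
right sensor world pos = (4, 3); dR² = 136
sL = 90/100 = 9/10
sR = 90/136 = 45/68
mL = 1/2·sL + -1·sR = -18/85
mR = 0·sL + 1·sR = 45/68

9/10 45/68 -18/85 45/68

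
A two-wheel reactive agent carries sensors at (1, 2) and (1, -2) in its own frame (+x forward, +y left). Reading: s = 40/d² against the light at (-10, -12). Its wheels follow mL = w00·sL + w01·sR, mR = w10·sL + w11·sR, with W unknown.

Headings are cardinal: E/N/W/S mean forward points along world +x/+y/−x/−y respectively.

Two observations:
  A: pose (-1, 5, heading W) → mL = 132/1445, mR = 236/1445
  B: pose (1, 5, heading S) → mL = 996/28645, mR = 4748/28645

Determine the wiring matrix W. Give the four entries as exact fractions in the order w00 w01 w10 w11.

1 -1/2 1/2 1

obs A: pose=(-1,5,W) → sL=40/289, sR=8/85, mL=132/1445, mR=236/1445
obs B: pose=(1,5,S) → sL=8/85, sR=40/337, mL=996/28645, mR=4748/28645
sensor matrix S = [[40/289, 8/85], [8/85, 40/337]]; det S = 18432/2434825
solve [mL_A; mL_B] = S·[w00; w01] and [mR_A; mR_B] = S·[w10; w11]:
  w00 = 1, w01 = -1/2, w10 = 1/2, w11 = 1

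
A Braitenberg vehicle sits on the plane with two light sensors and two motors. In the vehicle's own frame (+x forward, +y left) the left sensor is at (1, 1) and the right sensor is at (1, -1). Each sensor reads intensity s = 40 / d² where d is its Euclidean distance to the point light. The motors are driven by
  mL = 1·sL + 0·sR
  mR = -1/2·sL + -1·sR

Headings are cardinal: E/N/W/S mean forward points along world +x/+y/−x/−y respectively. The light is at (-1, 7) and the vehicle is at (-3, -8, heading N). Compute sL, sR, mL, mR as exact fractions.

left sensor world pos  = (-4, -7); dL² = 205
right sensor world pos = (-2, -7); dR² = 197
sL = 40/205 = 8/41
sR = 40/197 = 40/197
mL = 1·sL + 0·sR = 8/41
mR = -1/2·sL + -1·sR = -2428/8077

8/41 40/197 8/41 -2428/8077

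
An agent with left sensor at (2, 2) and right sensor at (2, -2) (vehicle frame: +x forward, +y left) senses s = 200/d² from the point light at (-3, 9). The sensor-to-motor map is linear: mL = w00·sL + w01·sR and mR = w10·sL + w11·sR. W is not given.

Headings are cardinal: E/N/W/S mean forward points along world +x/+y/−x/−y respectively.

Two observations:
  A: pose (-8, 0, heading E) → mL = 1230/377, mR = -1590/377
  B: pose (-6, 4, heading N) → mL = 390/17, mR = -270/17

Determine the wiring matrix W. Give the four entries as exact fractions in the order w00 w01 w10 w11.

1/2 1 -1 -1/2

obs A: pose=(-8,0,E) → sL=100/29, sR=20/13, mL=1230/377, mR=-1590/377
obs B: pose=(-6,4,N) → sL=100/17, sR=20, mL=390/17, mR=-270/17
sensor matrix S = [[100/29, 20/13], [100/17, 20]]; det S = 384000/6409
solve [mL_A; mL_B] = S·[w00; w01] and [mR_A; mR_B] = S·[w10; w11]:
  w00 = 1/2, w01 = 1, w10 = -1, w11 = -1/2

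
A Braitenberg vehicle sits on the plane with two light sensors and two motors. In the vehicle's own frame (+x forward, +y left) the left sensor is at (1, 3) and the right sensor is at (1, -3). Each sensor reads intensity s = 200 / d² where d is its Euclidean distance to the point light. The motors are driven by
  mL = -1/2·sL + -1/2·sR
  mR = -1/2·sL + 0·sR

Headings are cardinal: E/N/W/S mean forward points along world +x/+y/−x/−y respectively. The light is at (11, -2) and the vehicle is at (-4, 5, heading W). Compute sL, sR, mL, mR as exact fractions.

25/34 50/89 -3925/6052 -25/68

left sensor world pos  = (-5, 2); dL² = 272
right sensor world pos = (-5, 8); dR² = 356
sL = 200/272 = 25/34
sR = 200/356 = 50/89
mL = -1/2·sL + -1/2·sR = -3925/6052
mR = -1/2·sL + 0·sR = -25/68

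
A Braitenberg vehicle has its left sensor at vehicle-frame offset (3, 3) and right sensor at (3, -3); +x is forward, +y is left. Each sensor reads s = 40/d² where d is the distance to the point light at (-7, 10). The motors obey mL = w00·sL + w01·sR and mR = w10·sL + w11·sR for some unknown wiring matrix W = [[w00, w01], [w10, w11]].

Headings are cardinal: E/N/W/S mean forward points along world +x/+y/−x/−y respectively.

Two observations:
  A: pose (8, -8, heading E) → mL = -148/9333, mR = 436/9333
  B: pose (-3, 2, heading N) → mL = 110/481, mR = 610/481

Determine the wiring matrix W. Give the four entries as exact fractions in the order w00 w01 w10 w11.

obs A: pose=(8,-8,E) → sL=40/549, sR=8/153, mL=-148/9333, mR=436/9333
obs B: pose=(-3,2,N) → sL=20/13, sR=20/37, mL=110/481, mR=610/481
sensor matrix S = [[40/549, 8/153], [20/13, 20/37]]; det S = -20480/498797
solve [mL_A; mL_B] = S·[w00; w01] and [mR_A; mR_B] = S·[w10; w11]:
  w00 = 1/2, w01 = -1, w10 = 1, w11 = -1/2

1/2 -1 1 -1/2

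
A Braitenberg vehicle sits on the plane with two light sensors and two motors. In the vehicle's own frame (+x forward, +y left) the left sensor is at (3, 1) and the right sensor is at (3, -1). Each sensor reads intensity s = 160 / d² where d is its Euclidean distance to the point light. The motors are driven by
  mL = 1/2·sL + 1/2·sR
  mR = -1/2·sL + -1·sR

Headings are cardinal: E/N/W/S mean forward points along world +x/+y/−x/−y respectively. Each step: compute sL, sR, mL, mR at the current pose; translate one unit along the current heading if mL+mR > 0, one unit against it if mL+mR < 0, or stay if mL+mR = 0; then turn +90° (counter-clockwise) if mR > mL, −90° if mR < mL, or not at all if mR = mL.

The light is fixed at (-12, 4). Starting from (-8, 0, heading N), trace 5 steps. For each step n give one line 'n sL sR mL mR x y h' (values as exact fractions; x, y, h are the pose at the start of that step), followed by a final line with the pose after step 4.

n=0: pose=(-8,0,N); sL=16, sR=80/13; mL=144/13, mR=-184/13; mL+mR=-40/13 → advance -1; mR−mL=-328/13 → turn -1·90°
n=1: pose=(-8,-1,E); sL=32/13, sR=32/17; mL=480/221, mR=-688/221; mL+mR=-16/17 → advance -1; mR−mL=-1168/221 → turn -1·90°
n=2: pose=(-9,-1,S); sL=2, sR=40/17; mL=37/17, mR=-57/17; mL+mR=-20/17 → advance -1; mR−mL=-94/17 → turn -1·90°
n=3: pose=(-9,0,W); sL=32/5, sR=160/9; mL=544/45, mR=-944/45; mL+mR=-80/9 → advance -1; mR−mL=-496/15 → turn -1·90°
n=4: pose=(-8,0,N); sL=16, sR=80/13; mL=144/13, mR=-184/13; mL+mR=-40/13 → advance -1; mR−mL=-328/13 → turn -1·90°

0 16 80/13 144/13 -184/13 -8 0 N
1 32/13 32/17 480/221 -688/221 -8 -1 E
2 2 40/17 37/17 -57/17 -9 -1 S
3 32/5 160/9 544/45 -944/45 -9 0 W
4 16 80/13 144/13 -184/13 -8 0 N
final -8 -1 E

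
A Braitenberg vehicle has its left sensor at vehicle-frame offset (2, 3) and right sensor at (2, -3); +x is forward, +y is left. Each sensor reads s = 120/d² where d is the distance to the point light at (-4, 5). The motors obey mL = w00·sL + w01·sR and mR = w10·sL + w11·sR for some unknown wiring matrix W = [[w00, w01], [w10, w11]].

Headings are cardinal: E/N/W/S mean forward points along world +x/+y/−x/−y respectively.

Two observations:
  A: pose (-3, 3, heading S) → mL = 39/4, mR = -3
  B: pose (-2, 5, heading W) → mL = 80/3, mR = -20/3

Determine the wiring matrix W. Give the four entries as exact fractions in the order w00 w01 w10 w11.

1 1 0 -1/2

obs A: pose=(-3,3,S) → sL=15/4, sR=6, mL=39/4, mR=-3
obs B: pose=(-2,5,W) → sL=40/3, sR=40/3, mL=80/3, mR=-20/3
sensor matrix S = [[15/4, 6], [40/3, 40/3]]; det S = -30
solve [mL_A; mL_B] = S·[w00; w01] and [mR_A; mR_B] = S·[w10; w11]:
  w00 = 1, w01 = 1, w10 = 0, w11 = -1/2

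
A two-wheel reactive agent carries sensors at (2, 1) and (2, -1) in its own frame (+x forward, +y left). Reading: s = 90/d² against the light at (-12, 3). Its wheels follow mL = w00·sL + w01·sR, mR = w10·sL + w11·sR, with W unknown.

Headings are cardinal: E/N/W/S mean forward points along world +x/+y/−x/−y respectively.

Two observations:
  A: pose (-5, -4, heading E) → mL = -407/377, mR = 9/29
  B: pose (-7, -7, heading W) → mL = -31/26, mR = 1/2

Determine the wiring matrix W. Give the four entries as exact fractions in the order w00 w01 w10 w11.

-1 -1/2 0 1/2

obs A: pose=(-5,-4,E) → sL=10/13, sR=18/29, mL=-407/377, mR=9/29
obs B: pose=(-7,-7,W) → sL=9/13, sR=1, mL=-31/26, mR=1/2
sensor matrix S = [[10/13, 18/29], [9/13, 1]]; det S = 128/377
solve [mL_A; mL_B] = S·[w00; w01] and [mR_A; mR_B] = S·[w10; w11]:
  w00 = -1, w01 = -1/2, w10 = 0, w11 = 1/2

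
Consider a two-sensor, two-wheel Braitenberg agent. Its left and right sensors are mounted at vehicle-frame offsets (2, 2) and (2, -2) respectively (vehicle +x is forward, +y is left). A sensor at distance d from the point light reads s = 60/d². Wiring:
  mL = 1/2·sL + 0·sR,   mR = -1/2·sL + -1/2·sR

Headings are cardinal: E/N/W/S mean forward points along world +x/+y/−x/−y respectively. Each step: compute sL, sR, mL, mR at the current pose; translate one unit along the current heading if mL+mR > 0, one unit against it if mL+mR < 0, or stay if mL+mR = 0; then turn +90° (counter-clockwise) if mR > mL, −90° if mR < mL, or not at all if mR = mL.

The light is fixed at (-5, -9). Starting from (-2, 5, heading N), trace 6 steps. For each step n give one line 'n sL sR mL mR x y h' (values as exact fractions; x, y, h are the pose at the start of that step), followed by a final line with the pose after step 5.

0 60/257 60/281 30/257 -16140/72217 -2 5 N
1 6/25 30/73 3/25 -594/1825 -2 4 E
2 60/137 60/121 30/137 -7740/16577 -3 4 S
3 5/12 15/64 5/24 -125/384 -3 5 W
4 60/257 60/281 30/257 -16140/72217 -2 5 N
5 6/25 30/73 3/25 -594/1825 -2 4 E
final -3 4 S

n=0: pose=(-2,5,N); sL=60/257, sR=60/281; mL=30/257, mR=-16140/72217; mL+mR=-30/281 → advance -1; mR−mL=-24570/72217 → turn -1·90°
n=1: pose=(-2,4,E); sL=6/25, sR=30/73; mL=3/25, mR=-594/1825; mL+mR=-15/73 → advance -1; mR−mL=-813/1825 → turn -1·90°
n=2: pose=(-3,4,S); sL=60/137, sR=60/121; mL=30/137, mR=-7740/16577; mL+mR=-30/121 → advance -1; mR−mL=-11370/16577 → turn -1·90°
n=3: pose=(-3,5,W); sL=5/12, sR=15/64; mL=5/24, mR=-125/384; mL+mR=-15/128 → advance -1; mR−mL=-205/384 → turn -1·90°
n=4: pose=(-2,5,N); sL=60/257, sR=60/281; mL=30/257, mR=-16140/72217; mL+mR=-30/281 → advance -1; mR−mL=-24570/72217 → turn -1·90°
n=5: pose=(-2,4,E); sL=6/25, sR=30/73; mL=3/25, mR=-594/1825; mL+mR=-15/73 → advance -1; mR−mL=-813/1825 → turn -1·90°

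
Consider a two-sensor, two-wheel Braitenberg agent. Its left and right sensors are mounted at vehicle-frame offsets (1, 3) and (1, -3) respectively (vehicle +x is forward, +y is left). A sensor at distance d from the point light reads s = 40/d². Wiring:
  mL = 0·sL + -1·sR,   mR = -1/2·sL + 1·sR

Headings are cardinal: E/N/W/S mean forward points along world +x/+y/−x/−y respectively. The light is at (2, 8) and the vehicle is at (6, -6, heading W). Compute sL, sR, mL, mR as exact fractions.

left sensor world pos  = (5, -9); dL² = 298
right sensor world pos = (5, -3); dR² = 130
sL = 40/298 = 20/149
sR = 40/130 = 4/13
mL = 0·sL + -1·sR = -4/13
mR = -1/2·sL + 1·sR = 466/1937

20/149 4/13 -4/13 466/1937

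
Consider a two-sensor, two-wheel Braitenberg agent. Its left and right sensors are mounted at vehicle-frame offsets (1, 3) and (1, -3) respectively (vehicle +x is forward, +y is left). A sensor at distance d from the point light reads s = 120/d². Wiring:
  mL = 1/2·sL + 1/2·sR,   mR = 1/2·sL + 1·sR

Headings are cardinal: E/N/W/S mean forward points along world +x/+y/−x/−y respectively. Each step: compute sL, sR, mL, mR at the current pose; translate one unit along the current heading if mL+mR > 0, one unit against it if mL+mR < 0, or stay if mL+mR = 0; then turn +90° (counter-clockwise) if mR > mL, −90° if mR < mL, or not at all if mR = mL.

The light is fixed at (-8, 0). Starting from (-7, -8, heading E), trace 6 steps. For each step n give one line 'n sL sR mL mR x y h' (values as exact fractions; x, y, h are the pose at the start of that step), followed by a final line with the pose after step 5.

n=0: pose=(-7,-8,E); sL=120/29, sR=24/25; mL=1848/725, mR=2196/725; mL+mR=4044/725 → advance +1; mR−mL=12/25 → turn +1·90°
n=1: pose=(-6,-8,N); sL=12/5, sR=60/37; mL=372/185, mR=522/185; mL+mR=894/185 → advance +1; mR−mL=30/37 → turn +1·90°
n=2: pose=(-6,-7,W); sL=120/101, sR=120/17; mL=7080/1717, mR=13140/1717; mL+mR=20220/1717 → advance +1; mR−mL=60/17 → turn +1·90°
n=3: pose=(-7,-7,S); sL=3/2, sR=30/17; mL=111/68, mR=171/68; mL+mR=141/34 → advance +1; mR−mL=15/17 → turn +1·90°
n=4: pose=(-7,-8,E); sL=120/29, sR=24/25; mL=1848/725, mR=2196/725; mL+mR=4044/725 → advance +1; mR−mL=12/25 → turn +1·90°
n=5: pose=(-6,-8,N); sL=12/5, sR=60/37; mL=372/185, mR=522/185; mL+mR=894/185 → advance +1; mR−mL=30/37 → turn +1·90°

0 120/29 24/25 1848/725 2196/725 -7 -8 E
1 12/5 60/37 372/185 522/185 -6 -8 N
2 120/101 120/17 7080/1717 13140/1717 -6 -7 W
3 3/2 30/17 111/68 171/68 -7 -7 S
4 120/29 24/25 1848/725 2196/725 -7 -8 E
5 12/5 60/37 372/185 522/185 -6 -8 N
final -6 -7 W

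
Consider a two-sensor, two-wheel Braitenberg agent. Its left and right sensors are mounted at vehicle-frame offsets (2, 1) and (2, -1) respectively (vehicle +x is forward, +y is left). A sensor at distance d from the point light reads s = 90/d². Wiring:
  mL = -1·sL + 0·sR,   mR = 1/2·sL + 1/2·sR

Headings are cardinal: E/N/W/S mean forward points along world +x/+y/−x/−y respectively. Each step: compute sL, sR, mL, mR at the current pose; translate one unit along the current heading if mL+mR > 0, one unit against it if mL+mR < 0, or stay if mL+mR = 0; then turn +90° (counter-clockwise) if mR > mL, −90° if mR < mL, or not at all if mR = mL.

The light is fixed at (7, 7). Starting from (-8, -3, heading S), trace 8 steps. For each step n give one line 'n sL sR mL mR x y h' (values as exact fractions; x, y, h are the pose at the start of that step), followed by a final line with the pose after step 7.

n=0: pose=(-8,-3,S); sL=9/34, sR=9/40; mL=-9/34, mR=333/1360; mL+mR=-27/1360 → advance -1; mR−mL=693/1360 → turn +1·90°
n=1: pose=(-8,-2,E); sL=90/233, sR=90/269; mL=-90/233, mR=22590/62677; mL+mR=-1620/62677 → advance -1; mR−mL=46800/62677 → turn +1·90°
n=2: pose=(-9,-2,N); sL=45/169, sR=45/137; mL=-45/169, mR=6885/23153; mL+mR=720/23153 → advance +1; mR−mL=13050/23153 → turn +1·90°
n=3: pose=(-9,-1,W); sL=2/9, sR=90/373; mL=-2/9, mR=778/3357; mL+mR=32/3357 → advance +1; mR−mL=508/1119 → turn +1·90°
n=4: pose=(-10,-1,S); sL=45/178, sR=45/212; mL=-45/178, mR=8775/37736; mL+mR=-765/37736 → advance -1; mR−mL=18315/37736 → turn +1·90°
n=5: pose=(-10,0,E); sL=10/29, sR=90/289; mL=-10/29, mR=2750/8381; mL+mR=-140/8381 → advance -1; mR−mL=5640/8381 → turn +1·90°
n=6: pose=(-11,0,N); sL=45/193, sR=45/157; mL=-45/193, mR=7875/30301; mL+mR=810/30301 → advance +1; mR−mL=14940/30301 → turn +1·90°
n=7: pose=(-11,1,W); sL=90/449, sR=18/85; mL=-90/449, mR=7866/38165; mL+mR=216/38165 → advance +1; mR−mL=15516/38165 → turn +1·90°

0 9/34 9/40 -9/34 333/1360 -8 -3 S
1 90/233 90/269 -90/233 22590/62677 -8 -2 E
2 45/169 45/137 -45/169 6885/23153 -9 -2 N
3 2/9 90/373 -2/9 778/3357 -9 -1 W
4 45/178 45/212 -45/178 8775/37736 -10 -1 S
5 10/29 90/289 -10/29 2750/8381 -10 0 E
6 45/193 45/157 -45/193 7875/30301 -11 0 N
7 90/449 18/85 -90/449 7866/38165 -11 1 W
final -12 1 S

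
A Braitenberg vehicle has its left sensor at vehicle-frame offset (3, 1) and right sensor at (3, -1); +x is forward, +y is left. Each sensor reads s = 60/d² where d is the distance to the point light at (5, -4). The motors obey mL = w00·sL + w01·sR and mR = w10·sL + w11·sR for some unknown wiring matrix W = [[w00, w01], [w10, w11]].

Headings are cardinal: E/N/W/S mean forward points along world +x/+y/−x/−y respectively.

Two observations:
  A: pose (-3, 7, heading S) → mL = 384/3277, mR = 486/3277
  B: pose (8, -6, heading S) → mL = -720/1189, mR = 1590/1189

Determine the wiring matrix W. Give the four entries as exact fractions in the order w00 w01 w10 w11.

obs A: pose=(-3,7,S) → sL=60/113, sR=12/29, mL=384/3277, mR=486/3277
obs B: pose=(8,-6,S) → sL=60/41, sR=60/29, mL=-720/1189, mR=1590/1189
sensor matrix S = [[60/113, 12/29], [60/41, 60/29]]; det S = 66240/134357
solve [mL_A; mL_B] = S·[w00; w01] and [mR_A; mR_B] = S·[w10; w11]:
  w00 = 1, w01 = -1, w10 = -1/2, w11 = 1

1 -1 -1/2 1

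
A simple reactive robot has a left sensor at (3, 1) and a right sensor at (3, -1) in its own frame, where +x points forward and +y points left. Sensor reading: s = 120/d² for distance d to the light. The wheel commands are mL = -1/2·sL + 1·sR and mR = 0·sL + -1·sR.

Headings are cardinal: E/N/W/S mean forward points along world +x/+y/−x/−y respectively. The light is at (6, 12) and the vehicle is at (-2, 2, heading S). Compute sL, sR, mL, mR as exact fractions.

left sensor world pos  = (-1, -1); dL² = 218
right sensor world pos = (-3, -1); dR² = 250
sL = 120/218 = 60/109
sR = 120/250 = 12/25
mL = -1/2·sL + 1·sR = 558/2725
mR = 0·sL + -1·sR = -12/25

60/109 12/25 558/2725 -12/25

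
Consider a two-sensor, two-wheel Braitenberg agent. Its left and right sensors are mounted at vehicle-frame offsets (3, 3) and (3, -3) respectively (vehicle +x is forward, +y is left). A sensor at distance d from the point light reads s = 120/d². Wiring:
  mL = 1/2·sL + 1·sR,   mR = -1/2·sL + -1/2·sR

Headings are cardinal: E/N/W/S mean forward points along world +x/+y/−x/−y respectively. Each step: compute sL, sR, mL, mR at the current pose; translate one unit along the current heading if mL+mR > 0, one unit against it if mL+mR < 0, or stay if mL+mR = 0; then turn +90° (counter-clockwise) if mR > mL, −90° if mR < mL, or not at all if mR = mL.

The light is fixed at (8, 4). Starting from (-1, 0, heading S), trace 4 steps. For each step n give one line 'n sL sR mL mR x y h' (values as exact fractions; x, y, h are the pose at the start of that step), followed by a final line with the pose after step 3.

0 24/17 120/193 4356/3281 -3336/3281 -1 0 S
1 15/26 30/37 2115/1924 -1335/1924 -1 -1 W
2 120/173 120/53 23940/9169 -13560/9169 -2 -1 N
3 12/5 60/49 594/245 -444/245 -2 0 E
final -1 0 S

n=0: pose=(-1,0,S); sL=24/17, sR=120/193; mL=4356/3281, mR=-3336/3281; mL+mR=60/193 → advance +1; mR−mL=-7692/3281 → turn -1·90°
n=1: pose=(-1,-1,W); sL=15/26, sR=30/37; mL=2115/1924, mR=-1335/1924; mL+mR=15/37 → advance +1; mR−mL=-1725/962 → turn -1·90°
n=2: pose=(-2,-1,N); sL=120/173, sR=120/53; mL=23940/9169, mR=-13560/9169; mL+mR=60/53 → advance +1; mR−mL=-37500/9169 → turn -1·90°
n=3: pose=(-2,0,E); sL=12/5, sR=60/49; mL=594/245, mR=-444/245; mL+mR=30/49 → advance +1; mR−mL=-1038/245 → turn -1·90°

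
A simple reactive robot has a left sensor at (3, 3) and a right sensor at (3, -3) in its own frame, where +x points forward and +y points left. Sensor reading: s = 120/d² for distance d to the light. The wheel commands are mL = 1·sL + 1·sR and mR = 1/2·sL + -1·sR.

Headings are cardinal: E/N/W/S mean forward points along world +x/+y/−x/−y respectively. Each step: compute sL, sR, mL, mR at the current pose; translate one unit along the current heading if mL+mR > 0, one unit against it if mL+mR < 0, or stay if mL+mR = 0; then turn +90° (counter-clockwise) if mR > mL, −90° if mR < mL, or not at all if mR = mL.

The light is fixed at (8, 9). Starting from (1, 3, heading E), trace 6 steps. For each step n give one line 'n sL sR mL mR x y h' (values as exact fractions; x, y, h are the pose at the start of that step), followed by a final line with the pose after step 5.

0 24/5 120/97 2928/485 564/485 1 3 E
1 4/3 20/27 56/27 -2/27 2 3 S
2 120/181 120/97 33360/17557 -15900/17557 2 2 W
3 30/29 15/4 555/116 -375/116 1 2 N
4 24/5 120/97 2928/485 564/485 1 3 E
5 4/3 20/27 56/27 -2/27 2 3 S
final 2 2 W

n=0: pose=(1,3,E); sL=24/5, sR=120/97; mL=2928/485, mR=564/485; mL+mR=36/5 → advance +1; mR−mL=-2364/485 → turn -1·90°
n=1: pose=(2,3,S); sL=4/3, sR=20/27; mL=56/27, mR=-2/27; mL+mR=2 → advance +1; mR−mL=-58/27 → turn -1·90°
n=2: pose=(2,2,W); sL=120/181, sR=120/97; mL=33360/17557, mR=-15900/17557; mL+mR=180/181 → advance +1; mR−mL=-49260/17557 → turn -1·90°
n=3: pose=(1,2,N); sL=30/29, sR=15/4; mL=555/116, mR=-375/116; mL+mR=45/29 → advance +1; mR−mL=-465/58 → turn -1·90°
n=4: pose=(1,3,E); sL=24/5, sR=120/97; mL=2928/485, mR=564/485; mL+mR=36/5 → advance +1; mR−mL=-2364/485 → turn -1·90°
n=5: pose=(2,3,S); sL=4/3, sR=20/27; mL=56/27, mR=-2/27; mL+mR=2 → advance +1; mR−mL=-58/27 → turn -1·90°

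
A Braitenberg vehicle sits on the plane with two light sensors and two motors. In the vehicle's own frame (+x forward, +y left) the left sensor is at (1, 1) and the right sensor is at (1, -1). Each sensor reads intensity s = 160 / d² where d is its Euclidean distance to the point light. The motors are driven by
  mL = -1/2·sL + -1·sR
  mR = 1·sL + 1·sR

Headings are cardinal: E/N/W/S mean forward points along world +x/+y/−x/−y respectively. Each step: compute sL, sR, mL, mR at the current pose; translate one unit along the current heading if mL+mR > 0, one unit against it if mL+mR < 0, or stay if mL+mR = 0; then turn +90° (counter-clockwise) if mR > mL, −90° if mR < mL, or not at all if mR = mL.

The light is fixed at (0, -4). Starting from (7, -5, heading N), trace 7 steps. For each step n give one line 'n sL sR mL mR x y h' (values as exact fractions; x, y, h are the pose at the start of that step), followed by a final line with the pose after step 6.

n=0: pose=(7,-5,N); sL=40/9, sR=5/2; mL=-85/18, mR=125/18; mL+mR=20/9 → advance +1; mR−mL=35/3 → turn +1·90°
n=1: pose=(7,-4,W); sL=160/37, sR=160/37; mL=-240/37, mR=320/37; mL+mR=80/37 → advance +1; mR−mL=560/37 → turn +1·90°
n=2: pose=(6,-4,S); sL=16/5, sR=80/13; mL=-504/65, mR=608/65; mL+mR=8/5 → advance +1; mR−mL=1112/65 → turn +1·90°
n=3: pose=(6,-5,E); sL=160/49, sR=160/53; mL=-12080/2597, mR=16320/2597; mL+mR=80/49 → advance +1; mR−mL=28400/2597 → turn +1·90°
n=4: pose=(7,-5,N); sL=40/9, sR=5/2; mL=-85/18, mR=125/18; mL+mR=20/9 → advance +1; mR−mL=35/3 → turn +1·90°
n=5: pose=(7,-4,W); sL=160/37, sR=160/37; mL=-240/37, mR=320/37; mL+mR=80/37 → advance +1; mR−mL=560/37 → turn +1·90°
n=6: pose=(6,-4,S); sL=16/5, sR=80/13; mL=-504/65, mR=608/65; mL+mR=8/5 → advance +1; mR−mL=1112/65 → turn +1·90°

0 40/9 5/2 -85/18 125/18 7 -5 N
1 160/37 160/37 -240/37 320/37 7 -4 W
2 16/5 80/13 -504/65 608/65 6 -4 S
3 160/49 160/53 -12080/2597 16320/2597 6 -5 E
4 40/9 5/2 -85/18 125/18 7 -5 N
5 160/37 160/37 -240/37 320/37 7 -4 W
6 16/5 80/13 -504/65 608/65 6 -4 S
final 6 -5 E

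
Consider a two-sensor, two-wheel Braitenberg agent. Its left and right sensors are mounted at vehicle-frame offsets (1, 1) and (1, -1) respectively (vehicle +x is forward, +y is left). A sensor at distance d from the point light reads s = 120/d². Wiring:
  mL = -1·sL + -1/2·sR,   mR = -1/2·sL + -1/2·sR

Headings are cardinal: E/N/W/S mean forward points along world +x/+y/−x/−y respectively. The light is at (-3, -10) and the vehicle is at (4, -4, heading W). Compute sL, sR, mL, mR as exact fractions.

120/61 24/17 -2772/1037 -1752/1037

left sensor world pos  = (3, -5); dL² = 61
right sensor world pos = (3, -3); dR² = 85
sL = 120/61 = 120/61
sR = 120/85 = 24/17
mL = -1·sL + -1/2·sR = -2772/1037
mR = -1/2·sL + -1/2·sR = -1752/1037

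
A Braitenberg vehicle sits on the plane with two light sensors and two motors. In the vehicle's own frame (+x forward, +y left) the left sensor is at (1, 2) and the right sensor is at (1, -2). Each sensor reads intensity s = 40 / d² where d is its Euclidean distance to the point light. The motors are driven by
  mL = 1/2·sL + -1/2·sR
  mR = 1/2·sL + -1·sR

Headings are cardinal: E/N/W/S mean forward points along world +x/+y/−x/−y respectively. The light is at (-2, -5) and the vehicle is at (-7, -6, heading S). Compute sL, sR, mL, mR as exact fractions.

left sensor world pos  = (-5, -7); dL² = 13
right sensor world pos = (-9, -7); dR² = 53
sL = 40/13 = 40/13
sR = 40/53 = 40/53
mL = 1/2·sL + -1/2·sR = 800/689
mR = 1/2·sL + -1·sR = 540/689

40/13 40/53 800/689 540/689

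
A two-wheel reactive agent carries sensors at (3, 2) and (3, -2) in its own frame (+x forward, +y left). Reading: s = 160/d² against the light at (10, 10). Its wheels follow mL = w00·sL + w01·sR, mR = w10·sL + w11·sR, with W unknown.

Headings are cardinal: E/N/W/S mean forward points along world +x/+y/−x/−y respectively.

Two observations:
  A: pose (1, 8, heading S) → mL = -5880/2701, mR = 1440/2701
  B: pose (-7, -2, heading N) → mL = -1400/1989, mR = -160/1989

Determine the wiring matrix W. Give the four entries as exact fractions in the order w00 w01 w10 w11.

obs A: pose=(1,8,S) → sL=80/37, sR=80/73, mL=-5880/2701, mR=1440/2701
obs B: pose=(-7,-2,N) → sL=80/221, sR=80/153, mL=-1400/1989, mR=-160/1989
sensor matrix S = [[80/37, 80/73], [80/221, 80/153]]; det S = 3942400/5372289
solve [mL_A; mL_B] = S·[w00; w01] and [mR_A; mR_B] = S·[w10; w11]:
  w00 = -1/2, w01 = -1, w10 = 1/2, w11 = -1/2

-1/2 -1 1/2 -1/2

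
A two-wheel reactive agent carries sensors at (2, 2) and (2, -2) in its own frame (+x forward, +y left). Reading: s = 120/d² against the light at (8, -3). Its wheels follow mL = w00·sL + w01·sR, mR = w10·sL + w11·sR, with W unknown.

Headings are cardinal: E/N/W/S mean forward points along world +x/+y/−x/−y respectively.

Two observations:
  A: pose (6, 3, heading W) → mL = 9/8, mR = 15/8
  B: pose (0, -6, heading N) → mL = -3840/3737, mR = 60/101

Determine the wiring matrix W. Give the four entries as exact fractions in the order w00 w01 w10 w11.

1/2 -1/2 1/2 0

obs A: pose=(6,3,W) → sL=15/4, sR=3/2, mL=9/8, mR=15/8
obs B: pose=(0,-6,N) → sL=120/101, sR=120/37, mL=-3840/3737, mR=60/101
sensor matrix S = [[15/4, 3/2], [120/101, 120/37]]; det S = 38790/3737
solve [mL_A; mL_B] = S·[w00; w01] and [mR_A; mR_B] = S·[w10; w11]:
  w00 = 1/2, w01 = -1/2, w10 = 1/2, w11 = 0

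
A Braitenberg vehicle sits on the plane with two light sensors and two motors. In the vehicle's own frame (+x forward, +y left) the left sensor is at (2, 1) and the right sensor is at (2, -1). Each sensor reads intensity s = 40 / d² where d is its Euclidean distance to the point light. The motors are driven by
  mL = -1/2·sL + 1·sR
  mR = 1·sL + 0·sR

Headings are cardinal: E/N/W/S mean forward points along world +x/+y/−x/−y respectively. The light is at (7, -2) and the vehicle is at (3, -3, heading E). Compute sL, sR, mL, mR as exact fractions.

10 5 0 10

left sensor world pos  = (5, -2); dL² = 4
right sensor world pos = (5, -4); dR² = 8
sL = 40/4 = 10
sR = 40/8 = 5
mL = -1/2·sL + 1·sR = 0
mR = 1·sL + 0·sR = 10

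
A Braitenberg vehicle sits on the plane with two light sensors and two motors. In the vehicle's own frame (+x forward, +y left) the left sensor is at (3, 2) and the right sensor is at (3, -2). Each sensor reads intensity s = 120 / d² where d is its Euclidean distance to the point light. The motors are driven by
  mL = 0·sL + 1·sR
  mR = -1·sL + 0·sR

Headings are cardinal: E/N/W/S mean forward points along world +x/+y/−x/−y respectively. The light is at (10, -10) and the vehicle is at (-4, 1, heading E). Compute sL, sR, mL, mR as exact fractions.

left sensor world pos  = (-1, 3); dL² = 290
right sensor world pos = (-1, -1); dR² = 202
sL = 120/290 = 12/29
sR = 120/202 = 60/101
mL = 0·sL + 1·sR = 60/101
mR = -1·sL + 0·sR = -12/29

12/29 60/101 60/101 -12/29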